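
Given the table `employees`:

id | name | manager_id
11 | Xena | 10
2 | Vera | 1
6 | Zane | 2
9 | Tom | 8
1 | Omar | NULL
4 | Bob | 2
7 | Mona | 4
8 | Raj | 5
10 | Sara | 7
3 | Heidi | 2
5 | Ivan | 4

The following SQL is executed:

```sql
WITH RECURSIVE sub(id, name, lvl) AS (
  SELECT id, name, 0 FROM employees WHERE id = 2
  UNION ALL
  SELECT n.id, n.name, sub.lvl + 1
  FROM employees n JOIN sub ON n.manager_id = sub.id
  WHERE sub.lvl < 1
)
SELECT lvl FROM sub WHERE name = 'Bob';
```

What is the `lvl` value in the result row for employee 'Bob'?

Base: id=2 (Vera) at lvl 0.
Iteration 1: rows with manager_id in {2} -> Heidi (id 3, lvl 1), Bob (id 4, lvl 1), Zane (id 6, lvl 1).
Iteration 2: lvl < 1 fails for all current rows; recursion stops.

1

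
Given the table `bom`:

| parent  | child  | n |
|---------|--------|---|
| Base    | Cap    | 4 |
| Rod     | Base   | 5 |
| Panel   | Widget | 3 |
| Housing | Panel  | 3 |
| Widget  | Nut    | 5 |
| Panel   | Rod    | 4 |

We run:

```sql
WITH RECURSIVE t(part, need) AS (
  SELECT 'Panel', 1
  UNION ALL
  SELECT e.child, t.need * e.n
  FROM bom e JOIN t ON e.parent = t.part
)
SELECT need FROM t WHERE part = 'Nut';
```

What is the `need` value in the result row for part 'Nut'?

Base: (Panel, need=1).
Iteration 1: components of {Panel} -> Rod = 1*4 = 4, Widget = 1*3 = 3.
Iteration 2: components of {Rod,Widget} -> Base = 4*5 = 20, Nut = 3*5 = 15.
Iteration 3: components of {Base,Nut} -> Cap = 20*4 = 80.
Iteration 4: no further components; recursion stops.

15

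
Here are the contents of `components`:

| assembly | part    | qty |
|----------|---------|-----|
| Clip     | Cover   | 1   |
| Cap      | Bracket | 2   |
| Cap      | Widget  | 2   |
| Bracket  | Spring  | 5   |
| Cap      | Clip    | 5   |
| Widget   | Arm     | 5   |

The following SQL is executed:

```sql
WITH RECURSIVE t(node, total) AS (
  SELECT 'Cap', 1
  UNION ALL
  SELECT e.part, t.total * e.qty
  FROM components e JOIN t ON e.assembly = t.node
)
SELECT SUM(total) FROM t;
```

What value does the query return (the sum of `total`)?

Base: (Cap, total=1).
Iteration 1: components of {Cap} -> Bracket = 1*2 = 2, Clip = 1*5 = 5, Widget = 1*2 = 2.
Iteration 2: components of {Bracket,Clip,Widget} -> Arm = 2*5 = 10, Cover = 5*1 = 5, Spring = 2*5 = 10.
Iteration 3: no further components; recursion stops.
SUM(total) = 1 + 2 + 5 + 2 + 10 + 5 + 10 = 35.

35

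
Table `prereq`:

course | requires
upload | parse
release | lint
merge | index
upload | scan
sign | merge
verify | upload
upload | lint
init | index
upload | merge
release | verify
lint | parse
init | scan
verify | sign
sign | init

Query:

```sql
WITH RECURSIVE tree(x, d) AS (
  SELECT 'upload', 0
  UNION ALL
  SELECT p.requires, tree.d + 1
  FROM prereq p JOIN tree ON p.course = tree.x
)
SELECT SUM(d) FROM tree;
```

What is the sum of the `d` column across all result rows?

8

Base: (upload, d=0).
Iteration 1: edges from {upload} -> (lint, d=1), (merge, d=1), (parse, d=1), (scan, d=1).
Iteration 2: edges from {lint,merge,parse,scan} -> (index, d=2), (parse, d=2).
Iteration 3: no outgoing edges from {index,parse}; recursion stops.
SUM(d) = 0 + 1 + 1 + 1 + 1 + 2 + 2 = 8.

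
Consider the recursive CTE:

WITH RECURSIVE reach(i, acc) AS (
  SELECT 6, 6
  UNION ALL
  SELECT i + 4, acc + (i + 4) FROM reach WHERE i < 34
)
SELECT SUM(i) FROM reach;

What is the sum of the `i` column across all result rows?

160

Base: i=6, acc=6.
Iteration 1: 6 < 34 holds -> i = 6 + 4 = 10, acc = 6 + 10 = 16.
Iteration 2: 10 < 34 holds -> i = 10 + 4 = 14, acc = 16 + 14 = 30.
Iteration 3: 14 < 34 holds -> i = 14 + 4 = 18, acc = 30 + 18 = 48.
Iteration 4: 18 < 34 holds -> i = 18 + 4 = 22, acc = 48 + 22 = 70.
Iteration 5: 22 < 34 holds -> i = 22 + 4 = 26, acc = 70 + 26 = 96.
Iteration 6: 26 < 34 holds -> i = 26 + 4 = 30, acc = 96 + 30 = 126.
Iteration 7: 30 < 34 holds -> i = 30 + 4 = 34, acc = 126 + 34 = 160.
Iteration 8: 34 < 34 fails; recursion stops.
SUM(i) = 6 + 10 + 14 + 18 + 22 + 26 + 30 + 34 = 160.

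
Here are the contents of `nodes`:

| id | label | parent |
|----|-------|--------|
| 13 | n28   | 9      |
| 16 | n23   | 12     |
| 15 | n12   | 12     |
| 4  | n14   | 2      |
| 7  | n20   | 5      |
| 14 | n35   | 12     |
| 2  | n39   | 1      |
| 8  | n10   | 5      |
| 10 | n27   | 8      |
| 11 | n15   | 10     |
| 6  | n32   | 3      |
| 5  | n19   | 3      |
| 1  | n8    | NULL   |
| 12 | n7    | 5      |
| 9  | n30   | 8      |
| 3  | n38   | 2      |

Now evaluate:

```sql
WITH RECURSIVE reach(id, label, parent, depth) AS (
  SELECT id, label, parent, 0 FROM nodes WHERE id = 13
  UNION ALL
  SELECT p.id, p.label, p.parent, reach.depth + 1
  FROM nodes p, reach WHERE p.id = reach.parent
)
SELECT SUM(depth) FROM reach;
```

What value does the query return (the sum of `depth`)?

21

Base: id=13 (n28), parent=9, depth 0.
Iteration 1: join on id=9 -> n30 (id 9, parent=8, depth 1).
Iteration 2: join on id=8 -> n10 (id 8, parent=5, depth 2).
Iteration 3: join on id=5 -> n19 (id 5, parent=3, depth 3).
Iteration 4: join on id=3 -> n38 (id 3, parent=2, depth 4).
Iteration 5: join on id=2 -> n39 (id 2, parent=1, depth 5).
Iteration 6: join on id=1 -> n8 (id 1, parent=NULL, depth 6).
Iteration 7: parent is NULL; no match; recursion stops.
SUM(depth) = 0 + 1 + 2 + 3 + 4 + 5 + 6 = 21.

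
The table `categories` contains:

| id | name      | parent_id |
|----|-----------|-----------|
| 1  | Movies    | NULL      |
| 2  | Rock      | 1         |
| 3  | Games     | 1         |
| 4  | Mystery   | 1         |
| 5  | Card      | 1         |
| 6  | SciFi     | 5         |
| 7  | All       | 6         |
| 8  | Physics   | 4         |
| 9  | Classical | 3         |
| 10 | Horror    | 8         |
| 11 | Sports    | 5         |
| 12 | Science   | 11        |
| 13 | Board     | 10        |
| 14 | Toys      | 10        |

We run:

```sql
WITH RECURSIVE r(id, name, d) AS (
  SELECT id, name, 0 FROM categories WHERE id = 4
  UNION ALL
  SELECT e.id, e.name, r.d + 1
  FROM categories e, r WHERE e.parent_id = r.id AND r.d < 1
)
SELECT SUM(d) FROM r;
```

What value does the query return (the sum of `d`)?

Base: id=4 (Mystery) at d 0.
Iteration 1: rows with parent_id in {4} -> Physics (id 8, d 1).
Iteration 2: d < 1 fails for all current rows; recursion stops.
SUM(d) = 0 + 1 = 1.

1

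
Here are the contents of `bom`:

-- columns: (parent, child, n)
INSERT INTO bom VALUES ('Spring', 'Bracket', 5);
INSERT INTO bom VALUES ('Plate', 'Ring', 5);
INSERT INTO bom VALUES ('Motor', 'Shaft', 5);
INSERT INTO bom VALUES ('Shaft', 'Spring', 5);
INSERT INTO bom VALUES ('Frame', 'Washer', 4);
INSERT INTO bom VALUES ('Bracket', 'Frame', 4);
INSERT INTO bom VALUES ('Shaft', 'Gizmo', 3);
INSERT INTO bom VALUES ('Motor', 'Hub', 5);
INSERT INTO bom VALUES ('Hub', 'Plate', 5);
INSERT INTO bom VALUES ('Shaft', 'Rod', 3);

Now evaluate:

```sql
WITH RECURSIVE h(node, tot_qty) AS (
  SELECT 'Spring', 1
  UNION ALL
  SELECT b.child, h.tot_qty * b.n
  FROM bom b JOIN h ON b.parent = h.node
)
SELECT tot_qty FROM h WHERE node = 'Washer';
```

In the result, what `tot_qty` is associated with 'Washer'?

Base: (Spring, tot_qty=1).
Iteration 1: components of {Spring} -> Bracket = 1*5 = 5.
Iteration 2: components of {Bracket} -> Frame = 5*4 = 20.
Iteration 3: components of {Frame} -> Washer = 20*4 = 80.
Iteration 4: no further components; recursion stops.

80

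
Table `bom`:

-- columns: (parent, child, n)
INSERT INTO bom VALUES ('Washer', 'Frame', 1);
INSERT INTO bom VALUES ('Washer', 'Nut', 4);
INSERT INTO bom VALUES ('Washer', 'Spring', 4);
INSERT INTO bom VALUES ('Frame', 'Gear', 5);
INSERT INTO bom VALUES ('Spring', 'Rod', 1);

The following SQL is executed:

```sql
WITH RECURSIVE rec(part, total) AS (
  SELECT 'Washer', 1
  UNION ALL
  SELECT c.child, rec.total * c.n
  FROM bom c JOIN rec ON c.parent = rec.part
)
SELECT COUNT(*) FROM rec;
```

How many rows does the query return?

6

Base: (Washer, total=1).
Iteration 1: components of {Washer} -> Frame = 1*1 = 1, Nut = 1*4 = 4, Spring = 1*4 = 4.
Iteration 2: components of {Frame,Nut,Spring} -> Gear = 1*5 = 5, Rod = 4*1 = 4.
Iteration 3: no further components; recursion stops.
Total rows emitted: 6.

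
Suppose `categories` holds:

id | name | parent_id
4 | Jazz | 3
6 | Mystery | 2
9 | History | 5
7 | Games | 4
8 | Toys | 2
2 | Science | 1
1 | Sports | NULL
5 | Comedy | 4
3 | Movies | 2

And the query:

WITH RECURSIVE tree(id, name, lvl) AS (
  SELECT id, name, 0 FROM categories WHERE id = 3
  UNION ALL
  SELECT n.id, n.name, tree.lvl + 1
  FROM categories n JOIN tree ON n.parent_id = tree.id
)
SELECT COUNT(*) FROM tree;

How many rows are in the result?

5

Base: id=3 (Movies) at lvl 0.
Iteration 1: rows with parent_id in {3} -> Jazz (id 4, lvl 1).
Iteration 2: rows with parent_id in {4} -> Comedy (id 5, lvl 2), Games (id 7, lvl 2).
Iteration 3: rows with parent_id in {5,7} -> History (id 9, lvl 3).
Iteration 4: no rows with parent_id in {9}; recursion stops.
Total rows emitted: 5.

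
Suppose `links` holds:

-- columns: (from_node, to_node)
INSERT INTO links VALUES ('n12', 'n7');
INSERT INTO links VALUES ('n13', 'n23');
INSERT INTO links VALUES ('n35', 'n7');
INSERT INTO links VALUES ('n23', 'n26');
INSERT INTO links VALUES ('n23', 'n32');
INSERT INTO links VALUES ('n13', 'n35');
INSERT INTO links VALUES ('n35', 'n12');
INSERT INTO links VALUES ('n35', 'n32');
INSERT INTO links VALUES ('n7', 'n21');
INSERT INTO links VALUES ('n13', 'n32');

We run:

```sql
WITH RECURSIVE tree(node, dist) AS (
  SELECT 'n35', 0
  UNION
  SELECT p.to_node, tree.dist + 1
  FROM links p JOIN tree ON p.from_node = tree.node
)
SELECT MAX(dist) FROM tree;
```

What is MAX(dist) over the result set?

3

Base: (n35, dist=0).
Iteration 1: edges from {n35} -> (n12, dist=1), (n32, dist=1), (n7, dist=1).
Iteration 2: edges from {n12,n32,n7} -> (n21, dist=2), (n7, dist=2).
Iteration 3: edges from {n21,n7} -> (n21, dist=3).
Iteration 4: no outgoing edges from {n21}; recursion stops.
dist values: 0, 1, 1, 1, 2, 2, 3; the maximum is 3.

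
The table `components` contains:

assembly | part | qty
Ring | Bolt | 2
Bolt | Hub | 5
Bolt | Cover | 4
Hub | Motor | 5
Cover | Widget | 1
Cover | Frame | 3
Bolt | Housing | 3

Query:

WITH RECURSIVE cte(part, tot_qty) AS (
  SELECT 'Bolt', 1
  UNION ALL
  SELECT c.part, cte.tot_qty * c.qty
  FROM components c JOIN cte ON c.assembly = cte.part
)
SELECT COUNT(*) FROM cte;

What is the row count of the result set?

7

Base: (Bolt, tot_qty=1).
Iteration 1: components of {Bolt} -> Cover = 1*4 = 4, Housing = 1*3 = 3, Hub = 1*5 = 5.
Iteration 2: components of {Cover,Housing,Hub} -> Frame = 4*3 = 12, Motor = 5*5 = 25, Widget = 4*1 = 4.
Iteration 3: no further components; recursion stops.
Total rows emitted: 7.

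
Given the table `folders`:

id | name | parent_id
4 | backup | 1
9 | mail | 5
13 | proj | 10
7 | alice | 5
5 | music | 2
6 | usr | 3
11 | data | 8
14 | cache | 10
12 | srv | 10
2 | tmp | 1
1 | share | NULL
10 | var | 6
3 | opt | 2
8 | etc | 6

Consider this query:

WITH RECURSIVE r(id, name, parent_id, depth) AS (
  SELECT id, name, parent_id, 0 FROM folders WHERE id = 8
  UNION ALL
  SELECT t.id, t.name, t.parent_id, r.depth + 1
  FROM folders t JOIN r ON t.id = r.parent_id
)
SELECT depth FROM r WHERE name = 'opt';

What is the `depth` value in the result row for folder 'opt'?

Base: id=8 (etc), parent_id=6, depth 0.
Iteration 1: join on id=6 -> usr (id 6, parent_id=3, depth 1).
Iteration 2: join on id=3 -> opt (id 3, parent_id=2, depth 2).
Iteration 3: join on id=2 -> tmp (id 2, parent_id=1, depth 3).
Iteration 4: join on id=1 -> share (id 1, parent_id=NULL, depth 4).
Iteration 5: parent_id is NULL; no match; recursion stops.

2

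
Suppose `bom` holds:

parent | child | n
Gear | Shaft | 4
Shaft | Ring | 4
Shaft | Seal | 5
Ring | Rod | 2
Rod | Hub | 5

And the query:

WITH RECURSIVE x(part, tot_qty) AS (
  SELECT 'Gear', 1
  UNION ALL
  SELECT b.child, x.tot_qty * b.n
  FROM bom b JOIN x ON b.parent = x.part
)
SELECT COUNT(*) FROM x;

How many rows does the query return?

6

Base: (Gear, tot_qty=1).
Iteration 1: components of {Gear} -> Shaft = 1*4 = 4.
Iteration 2: components of {Shaft} -> Ring = 4*4 = 16, Seal = 4*5 = 20.
Iteration 3: components of {Ring,Seal} -> Rod = 16*2 = 32.
Iteration 4: components of {Rod} -> Hub = 32*5 = 160.
Iteration 5: no further components; recursion stops.
Total rows emitted: 6.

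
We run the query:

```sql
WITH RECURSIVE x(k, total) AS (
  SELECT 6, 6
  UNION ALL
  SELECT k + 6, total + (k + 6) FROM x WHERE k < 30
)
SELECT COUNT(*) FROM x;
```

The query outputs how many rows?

5

Base: k=6, total=6.
Iteration 1: 6 < 30 holds -> k = 6 + 6 = 12, total = 6 + 12 = 18.
Iteration 2: 12 < 30 holds -> k = 12 + 6 = 18, total = 18 + 18 = 36.
Iteration 3: 18 < 30 holds -> k = 18 + 6 = 24, total = 36 + 24 = 60.
Iteration 4: 24 < 30 holds -> k = 24 + 6 = 30, total = 60 + 30 = 90.
Iteration 5: 30 < 30 fails; recursion stops.
Total rows emitted: 5.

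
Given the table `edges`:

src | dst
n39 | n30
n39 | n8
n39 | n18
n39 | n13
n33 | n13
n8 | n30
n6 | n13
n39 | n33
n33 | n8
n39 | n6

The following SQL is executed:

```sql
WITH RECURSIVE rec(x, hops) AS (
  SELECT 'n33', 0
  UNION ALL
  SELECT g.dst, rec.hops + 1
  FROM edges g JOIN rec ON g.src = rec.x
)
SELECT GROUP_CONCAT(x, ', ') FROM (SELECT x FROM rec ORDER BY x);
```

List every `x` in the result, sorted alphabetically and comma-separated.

Base: (n33, hops=0).
Iteration 1: edges from {n33} -> (n13, hops=1), (n8, hops=1).
Iteration 2: edges from {n13,n8} -> (n30, hops=2).
Iteration 3: no outgoing edges from {n30}; recursion stops.

n13, n30, n33, n8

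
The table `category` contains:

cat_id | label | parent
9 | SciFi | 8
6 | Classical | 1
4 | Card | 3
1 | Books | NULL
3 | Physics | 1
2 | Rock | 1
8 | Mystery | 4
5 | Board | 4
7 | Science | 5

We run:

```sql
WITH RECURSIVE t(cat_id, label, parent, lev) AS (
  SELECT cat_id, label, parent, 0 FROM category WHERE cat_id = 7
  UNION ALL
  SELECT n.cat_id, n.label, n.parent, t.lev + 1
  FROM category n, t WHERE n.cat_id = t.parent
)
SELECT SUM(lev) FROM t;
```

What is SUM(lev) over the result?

Base: cat_id=7 (Science), parent=5, lev 0.
Iteration 1: join on cat_id=5 -> Board (id 5, parent=4, lev 1).
Iteration 2: join on cat_id=4 -> Card (id 4, parent=3, lev 2).
Iteration 3: join on cat_id=3 -> Physics (id 3, parent=1, lev 3).
Iteration 4: join on cat_id=1 -> Books (id 1, parent=NULL, lev 4).
Iteration 5: parent is NULL; no match; recursion stops.
SUM(lev) = 0 + 1 + 2 + 3 + 4 = 10.

10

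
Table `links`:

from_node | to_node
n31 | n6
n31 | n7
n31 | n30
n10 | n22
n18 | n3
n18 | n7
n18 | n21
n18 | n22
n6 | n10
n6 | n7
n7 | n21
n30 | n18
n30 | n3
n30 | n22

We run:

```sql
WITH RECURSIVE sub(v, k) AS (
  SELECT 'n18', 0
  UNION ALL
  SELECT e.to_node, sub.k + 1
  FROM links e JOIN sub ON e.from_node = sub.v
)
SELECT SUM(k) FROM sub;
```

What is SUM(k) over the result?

6

Base: (n18, k=0).
Iteration 1: edges from {n18} -> (n21, k=1), (n22, k=1), (n3, k=1), (n7, k=1).
Iteration 2: edges from {n21,n22,n3,n7} -> (n21, k=2).
Iteration 3: no outgoing edges from {n21}; recursion stops.
SUM(k) = 0 + 1 + 1 + 1 + 1 + 2 = 6.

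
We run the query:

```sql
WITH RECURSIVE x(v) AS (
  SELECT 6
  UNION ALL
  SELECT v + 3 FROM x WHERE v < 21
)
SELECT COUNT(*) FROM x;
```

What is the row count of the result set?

Base: v=6.
Iteration 1: 6 < 21 holds -> v = 6 + 3 = 9.
Iteration 2: 9 < 21 holds -> v = 9 + 3 = 12.
Iteration 3: 12 < 21 holds -> v = 12 + 3 = 15.
Iteration 4: 15 < 21 holds -> v = 15 + 3 = 18.
Iteration 5: 18 < 21 holds -> v = 18 + 3 = 21.
Iteration 6: 21 < 21 fails; recursion stops.
Total rows emitted: 6.

6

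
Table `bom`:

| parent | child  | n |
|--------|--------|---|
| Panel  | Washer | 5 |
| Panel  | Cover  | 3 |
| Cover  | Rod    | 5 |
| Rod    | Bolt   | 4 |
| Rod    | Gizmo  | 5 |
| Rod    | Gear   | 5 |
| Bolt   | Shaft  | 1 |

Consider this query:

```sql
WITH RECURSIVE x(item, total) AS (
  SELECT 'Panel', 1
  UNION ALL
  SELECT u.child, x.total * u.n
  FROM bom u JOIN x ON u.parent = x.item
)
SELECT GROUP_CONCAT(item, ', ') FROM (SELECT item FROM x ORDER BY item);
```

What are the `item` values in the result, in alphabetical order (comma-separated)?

Base: (Panel, total=1).
Iteration 1: components of {Panel} -> Cover = 1*3 = 3, Washer = 1*5 = 5.
Iteration 2: components of {Cover,Washer} -> Rod = 3*5 = 15.
Iteration 3: components of {Rod} -> Bolt = 15*4 = 60, Gear = 15*5 = 75, Gizmo = 15*5 = 75.
Iteration 4: components of {Bolt,Gear,Gizmo} -> Shaft = 60*1 = 60.
Iteration 5: no further components; recursion stops.

Bolt, Cover, Gear, Gizmo, Panel, Rod, Shaft, Washer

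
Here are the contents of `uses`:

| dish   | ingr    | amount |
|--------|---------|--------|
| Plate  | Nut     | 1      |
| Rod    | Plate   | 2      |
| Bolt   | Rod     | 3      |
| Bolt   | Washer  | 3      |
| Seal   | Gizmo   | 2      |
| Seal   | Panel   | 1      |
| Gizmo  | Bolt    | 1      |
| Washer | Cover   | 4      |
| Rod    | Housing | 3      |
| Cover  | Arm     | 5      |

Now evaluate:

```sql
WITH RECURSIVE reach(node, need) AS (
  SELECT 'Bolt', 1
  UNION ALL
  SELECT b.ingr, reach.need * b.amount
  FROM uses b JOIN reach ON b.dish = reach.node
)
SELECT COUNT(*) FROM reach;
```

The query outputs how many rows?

Base: (Bolt, need=1).
Iteration 1: components of {Bolt} -> Rod = 1*3 = 3, Washer = 1*3 = 3.
Iteration 2: components of {Rod,Washer} -> Cover = 3*4 = 12, Housing = 3*3 = 9, Plate = 3*2 = 6.
Iteration 3: components of {Cover,Housing,Plate} -> Arm = 12*5 = 60, Nut = 6*1 = 6.
Iteration 4: no further components; recursion stops.
Total rows emitted: 8.

8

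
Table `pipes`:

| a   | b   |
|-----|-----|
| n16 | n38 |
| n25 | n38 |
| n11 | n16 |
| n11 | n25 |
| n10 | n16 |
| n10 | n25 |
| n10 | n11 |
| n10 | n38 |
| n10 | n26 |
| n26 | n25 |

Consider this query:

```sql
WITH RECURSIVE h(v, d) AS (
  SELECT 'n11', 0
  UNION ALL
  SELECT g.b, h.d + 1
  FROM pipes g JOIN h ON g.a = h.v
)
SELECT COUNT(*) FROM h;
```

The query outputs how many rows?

5

Base: (n11, d=0).
Iteration 1: edges from {n11} -> (n16, d=1), (n25, d=1).
Iteration 2: edges from {n16,n25} -> (n38, d=2) x2. [UNION ALL keeps all 2 new rows, including repeats]
Iteration 3: no outgoing edges from {n38}; recursion stops.
Total rows emitted: 5.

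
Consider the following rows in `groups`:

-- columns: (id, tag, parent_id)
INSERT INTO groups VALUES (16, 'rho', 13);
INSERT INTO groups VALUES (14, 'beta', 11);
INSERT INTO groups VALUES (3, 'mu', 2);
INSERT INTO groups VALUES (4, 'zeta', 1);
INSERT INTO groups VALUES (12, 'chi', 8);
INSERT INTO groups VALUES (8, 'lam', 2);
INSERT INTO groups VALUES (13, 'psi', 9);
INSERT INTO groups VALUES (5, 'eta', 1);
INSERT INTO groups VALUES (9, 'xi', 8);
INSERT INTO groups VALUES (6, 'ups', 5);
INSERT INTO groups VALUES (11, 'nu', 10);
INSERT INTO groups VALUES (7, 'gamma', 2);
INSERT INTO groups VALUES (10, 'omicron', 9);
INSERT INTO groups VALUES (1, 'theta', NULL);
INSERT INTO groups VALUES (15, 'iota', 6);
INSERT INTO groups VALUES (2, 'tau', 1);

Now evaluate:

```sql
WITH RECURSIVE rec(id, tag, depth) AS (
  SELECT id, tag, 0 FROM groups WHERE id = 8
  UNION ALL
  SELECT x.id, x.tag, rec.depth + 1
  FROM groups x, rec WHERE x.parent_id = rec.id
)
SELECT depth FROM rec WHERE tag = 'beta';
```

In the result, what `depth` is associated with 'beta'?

4

Base: id=8 (lam) at depth 0.
Iteration 1: rows with parent_id in {8} -> xi (id 9, depth 1), chi (id 12, depth 1).
Iteration 2: rows with parent_id in {9,12} -> omicron (id 10, depth 2), psi (id 13, depth 2).
Iteration 3: rows with parent_id in {10,13} -> nu (id 11, depth 3), rho (id 16, depth 3).
Iteration 4: rows with parent_id in {11,16} -> beta (id 14, depth 4).
Iteration 5: no rows with parent_id in {14}; recursion stops.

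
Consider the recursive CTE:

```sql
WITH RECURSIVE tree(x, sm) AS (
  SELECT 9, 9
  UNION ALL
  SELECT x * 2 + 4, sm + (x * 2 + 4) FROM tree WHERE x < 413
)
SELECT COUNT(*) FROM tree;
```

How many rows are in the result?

Base: x=9, sm=9.
Iteration 1: 9 < 413 holds -> x = 9 * 2 + 4 = 22, sm = 9 + 22 = 31.
Iteration 2: 22 < 413 holds -> x = 22 * 2 + 4 = 48, sm = 31 + 48 = 79.
Iteration 3: 48 < 413 holds -> x = 48 * 2 + 4 = 100, sm = 79 + 100 = 179.
Iteration 4: 100 < 413 holds -> x = 100 * 2 + 4 = 204, sm = 179 + 204 = 383.
Iteration 5: 204 < 413 holds -> x = 204 * 2 + 4 = 412, sm = 383 + 412 = 795.
Iteration 6: 412 < 413 holds -> x = 412 * 2 + 4 = 828, sm = 795 + 828 = 1623.
Iteration 7: 828 < 413 fails; recursion stops.
Total rows emitted: 7.

7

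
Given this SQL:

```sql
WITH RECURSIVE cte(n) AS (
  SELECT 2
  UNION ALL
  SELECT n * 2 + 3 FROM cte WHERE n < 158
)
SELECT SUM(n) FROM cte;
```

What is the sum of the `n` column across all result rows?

614

Base: n=2.
Iteration 1: 2 < 158 holds -> n = 2 * 2 + 3 = 7.
Iteration 2: 7 < 158 holds -> n = 7 * 2 + 3 = 17.
Iteration 3: 17 < 158 holds -> n = 17 * 2 + 3 = 37.
Iteration 4: 37 < 158 holds -> n = 37 * 2 + 3 = 77.
Iteration 5: 77 < 158 holds -> n = 77 * 2 + 3 = 157.
Iteration 6: 157 < 158 holds -> n = 157 * 2 + 3 = 317.
Iteration 7: 317 < 158 fails; recursion stops.
SUM(n) = 2 + 7 + 17 + 37 + 77 + 157 + 317 = 614.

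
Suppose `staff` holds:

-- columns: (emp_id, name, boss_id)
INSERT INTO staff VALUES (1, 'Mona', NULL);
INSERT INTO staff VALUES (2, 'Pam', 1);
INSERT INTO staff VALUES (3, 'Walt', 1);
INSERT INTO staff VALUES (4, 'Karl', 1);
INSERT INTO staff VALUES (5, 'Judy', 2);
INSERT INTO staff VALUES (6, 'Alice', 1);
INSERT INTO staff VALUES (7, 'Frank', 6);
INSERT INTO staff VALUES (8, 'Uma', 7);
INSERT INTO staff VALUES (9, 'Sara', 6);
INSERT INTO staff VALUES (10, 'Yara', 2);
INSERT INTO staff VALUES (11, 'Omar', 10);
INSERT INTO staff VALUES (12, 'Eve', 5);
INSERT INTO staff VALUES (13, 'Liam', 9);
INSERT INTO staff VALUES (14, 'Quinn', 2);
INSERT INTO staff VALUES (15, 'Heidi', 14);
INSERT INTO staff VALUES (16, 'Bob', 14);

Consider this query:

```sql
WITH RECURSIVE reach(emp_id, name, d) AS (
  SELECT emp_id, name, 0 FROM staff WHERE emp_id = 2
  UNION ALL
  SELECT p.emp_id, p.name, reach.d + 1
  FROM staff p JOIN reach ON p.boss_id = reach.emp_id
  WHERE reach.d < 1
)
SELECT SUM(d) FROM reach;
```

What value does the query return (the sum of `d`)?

Base: emp_id=2 (Pam) at d 0.
Iteration 1: rows with boss_id in {2} -> Judy (id 5, d 1), Yara (id 10, d 1), Quinn (id 14, d 1).
Iteration 2: d < 1 fails for all current rows; recursion stops.
SUM(d) = 0 + 1 + 1 + 1 = 3.

3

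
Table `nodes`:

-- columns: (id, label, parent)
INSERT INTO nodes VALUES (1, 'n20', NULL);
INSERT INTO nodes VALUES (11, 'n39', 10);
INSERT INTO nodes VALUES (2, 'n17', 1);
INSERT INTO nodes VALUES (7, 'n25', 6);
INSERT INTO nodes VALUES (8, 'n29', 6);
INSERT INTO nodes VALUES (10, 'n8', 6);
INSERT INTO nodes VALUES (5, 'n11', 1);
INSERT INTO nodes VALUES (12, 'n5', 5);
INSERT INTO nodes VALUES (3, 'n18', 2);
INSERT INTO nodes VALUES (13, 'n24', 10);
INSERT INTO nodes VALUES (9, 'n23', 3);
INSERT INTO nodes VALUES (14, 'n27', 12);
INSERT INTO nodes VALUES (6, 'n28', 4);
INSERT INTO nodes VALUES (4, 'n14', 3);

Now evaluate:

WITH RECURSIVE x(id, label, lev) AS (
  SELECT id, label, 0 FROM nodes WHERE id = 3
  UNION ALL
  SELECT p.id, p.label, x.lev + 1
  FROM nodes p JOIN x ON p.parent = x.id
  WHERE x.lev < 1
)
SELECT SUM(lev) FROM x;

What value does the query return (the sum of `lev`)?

2

Base: id=3 (n18) at lev 0.
Iteration 1: rows with parent in {3} -> n14 (id 4, lev 1), n23 (id 9, lev 1).
Iteration 2: lev < 1 fails for all current rows; recursion stops.
SUM(lev) = 0 + 1 + 1 = 2.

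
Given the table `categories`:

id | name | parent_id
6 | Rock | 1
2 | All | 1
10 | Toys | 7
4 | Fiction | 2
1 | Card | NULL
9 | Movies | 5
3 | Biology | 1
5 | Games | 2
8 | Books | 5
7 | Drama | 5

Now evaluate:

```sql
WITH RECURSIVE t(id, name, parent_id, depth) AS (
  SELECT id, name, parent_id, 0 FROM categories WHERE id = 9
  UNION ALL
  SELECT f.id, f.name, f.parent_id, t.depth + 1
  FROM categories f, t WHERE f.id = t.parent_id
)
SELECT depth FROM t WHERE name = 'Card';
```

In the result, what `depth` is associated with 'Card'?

3

Base: id=9 (Movies), parent_id=5, depth 0.
Iteration 1: join on id=5 -> Games (id 5, parent_id=2, depth 1).
Iteration 2: join on id=2 -> All (id 2, parent_id=1, depth 2).
Iteration 3: join on id=1 -> Card (id 1, parent_id=NULL, depth 3).
Iteration 4: parent_id is NULL; no match; recursion stops.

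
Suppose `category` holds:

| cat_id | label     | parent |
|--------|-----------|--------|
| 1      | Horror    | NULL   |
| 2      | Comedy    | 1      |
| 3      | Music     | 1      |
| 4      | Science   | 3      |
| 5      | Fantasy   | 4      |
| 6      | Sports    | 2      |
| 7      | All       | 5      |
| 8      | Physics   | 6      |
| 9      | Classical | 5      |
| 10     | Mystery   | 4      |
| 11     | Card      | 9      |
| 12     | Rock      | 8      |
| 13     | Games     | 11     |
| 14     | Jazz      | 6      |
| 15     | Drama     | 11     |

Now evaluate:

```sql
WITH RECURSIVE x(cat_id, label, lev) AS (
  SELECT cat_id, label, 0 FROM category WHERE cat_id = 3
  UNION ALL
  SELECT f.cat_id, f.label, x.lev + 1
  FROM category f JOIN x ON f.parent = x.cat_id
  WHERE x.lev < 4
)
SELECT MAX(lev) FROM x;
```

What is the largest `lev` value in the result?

4

Base: cat_id=3 (Music) at lev 0.
Iteration 1: rows with parent in {3} -> Science (id 4, lev 1).
Iteration 2: rows with parent in {4} -> Fantasy (id 5, lev 2), Mystery (id 10, lev 2).
Iteration 3: rows with parent in {5,10} -> All (id 7, lev 3), Classical (id 9, lev 3).
Iteration 4: rows with parent in {7,9} -> Card (id 11, lev 4).
Iteration 5: lev < 4 fails for all current rows; recursion stops.
lev values: 0, 1, 2, 2, 3, 3, 4; the maximum is 4.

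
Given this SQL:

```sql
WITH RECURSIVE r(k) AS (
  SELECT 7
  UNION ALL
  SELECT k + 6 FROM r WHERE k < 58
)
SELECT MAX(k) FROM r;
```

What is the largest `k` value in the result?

61

Base: k=7.
Iteration 1: 7 < 58 holds -> k = 7 + 6 = 13.
Iteration 2: 13 < 58 holds -> k = 13 + 6 = 19.
Iteration 3: 19 < 58 holds -> k = 19 + 6 = 25.
Iteration 4: 25 < 58 holds -> k = 25 + 6 = 31.
Iteration 5: 31 < 58 holds -> k = 31 + 6 = 37.
Iteration 6: 37 < 58 holds -> k = 37 + 6 = 43.
Iteration 7: 43 < 58 holds -> k = 43 + 6 = 49.
Iteration 8: 49 < 58 holds -> k = 49 + 6 = 55.
Iteration 9: 55 < 58 holds -> k = 55 + 6 = 61.
Iteration 10: 61 < 58 fails; recursion stops.
k values: 7, 13, 19, 25, 31, 37, 43, 49, 55, 61; the maximum is 61.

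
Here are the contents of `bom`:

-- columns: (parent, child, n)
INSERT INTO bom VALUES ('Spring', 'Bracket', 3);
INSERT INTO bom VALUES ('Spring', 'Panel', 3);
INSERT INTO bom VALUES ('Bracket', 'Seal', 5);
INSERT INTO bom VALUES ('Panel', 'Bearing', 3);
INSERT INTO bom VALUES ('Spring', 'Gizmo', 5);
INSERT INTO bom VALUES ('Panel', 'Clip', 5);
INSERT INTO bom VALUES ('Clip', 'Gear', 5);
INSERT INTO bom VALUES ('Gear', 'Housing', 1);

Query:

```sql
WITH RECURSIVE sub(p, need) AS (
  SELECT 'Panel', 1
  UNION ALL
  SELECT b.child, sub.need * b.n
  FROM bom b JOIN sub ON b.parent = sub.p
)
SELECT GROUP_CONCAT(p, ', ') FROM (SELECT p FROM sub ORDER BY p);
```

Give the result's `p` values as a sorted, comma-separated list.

Bearing, Clip, Gear, Housing, Panel

Base: (Panel, need=1).
Iteration 1: components of {Panel} -> Bearing = 1*3 = 3, Clip = 1*5 = 5.
Iteration 2: components of {Bearing,Clip} -> Gear = 5*5 = 25.
Iteration 3: components of {Gear} -> Housing = 25*1 = 25.
Iteration 4: no further components; recursion stops.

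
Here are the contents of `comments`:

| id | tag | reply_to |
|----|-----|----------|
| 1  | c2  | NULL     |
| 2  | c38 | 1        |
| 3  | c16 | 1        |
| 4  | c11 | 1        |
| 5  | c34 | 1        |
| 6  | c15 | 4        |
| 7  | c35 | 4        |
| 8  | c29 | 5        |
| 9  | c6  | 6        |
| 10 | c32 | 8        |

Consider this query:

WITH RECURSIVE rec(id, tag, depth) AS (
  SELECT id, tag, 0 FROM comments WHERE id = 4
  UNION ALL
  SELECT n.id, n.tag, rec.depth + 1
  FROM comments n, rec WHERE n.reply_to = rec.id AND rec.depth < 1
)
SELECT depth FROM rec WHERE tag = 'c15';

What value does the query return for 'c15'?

Base: id=4 (c11) at depth 0.
Iteration 1: rows with reply_to in {4} -> c15 (id 6, depth 1), c35 (id 7, depth 1).
Iteration 2: depth < 1 fails for all current rows; recursion stops.

1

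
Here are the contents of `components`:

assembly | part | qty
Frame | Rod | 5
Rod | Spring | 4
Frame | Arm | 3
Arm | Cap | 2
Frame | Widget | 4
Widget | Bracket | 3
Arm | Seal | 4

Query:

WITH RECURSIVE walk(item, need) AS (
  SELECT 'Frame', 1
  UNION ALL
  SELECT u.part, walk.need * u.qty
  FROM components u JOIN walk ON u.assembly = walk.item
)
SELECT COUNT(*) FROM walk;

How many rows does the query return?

Base: (Frame, need=1).
Iteration 1: components of {Frame} -> Arm = 1*3 = 3, Rod = 1*5 = 5, Widget = 1*4 = 4.
Iteration 2: components of {Arm,Rod,Widget} -> Bracket = 4*3 = 12, Cap = 3*2 = 6, Seal = 3*4 = 12, Spring = 5*4 = 20.
Iteration 3: no further components; recursion stops.
Total rows emitted: 8.

8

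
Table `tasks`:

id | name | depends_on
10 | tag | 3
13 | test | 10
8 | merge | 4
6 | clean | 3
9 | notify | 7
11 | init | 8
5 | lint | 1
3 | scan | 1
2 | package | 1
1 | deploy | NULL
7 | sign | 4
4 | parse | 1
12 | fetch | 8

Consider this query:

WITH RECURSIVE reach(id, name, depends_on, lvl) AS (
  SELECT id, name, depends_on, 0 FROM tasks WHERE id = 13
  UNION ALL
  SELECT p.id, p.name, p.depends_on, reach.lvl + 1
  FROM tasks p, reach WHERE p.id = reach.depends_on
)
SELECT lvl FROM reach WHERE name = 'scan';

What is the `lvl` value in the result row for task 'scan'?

Base: id=13 (test), depends_on=10, lvl 0.
Iteration 1: join on id=10 -> tag (id 10, depends_on=3, lvl 1).
Iteration 2: join on id=3 -> scan (id 3, depends_on=1, lvl 2).
Iteration 3: join on id=1 -> deploy (id 1, depends_on=NULL, lvl 3).
Iteration 4: depends_on is NULL; no match; recursion stops.

2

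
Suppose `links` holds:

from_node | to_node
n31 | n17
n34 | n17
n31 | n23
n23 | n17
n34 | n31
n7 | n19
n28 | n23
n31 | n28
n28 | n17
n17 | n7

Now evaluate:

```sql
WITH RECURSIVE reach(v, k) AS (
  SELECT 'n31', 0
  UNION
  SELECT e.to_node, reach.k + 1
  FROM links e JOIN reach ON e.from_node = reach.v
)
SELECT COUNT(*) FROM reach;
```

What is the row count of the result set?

13

Base: (n31, k=0).
Iteration 1: edges from {n31} -> (n17, k=1), (n23, k=1), (n28, k=1).
Iteration 2: edges from {n17,n23,n28} -> (n17, k=2), (n23, k=2), (n7, k=2). [UNION drops 1 duplicate row(s)]
Iteration 3: edges from {n17,n23,n7} -> (n17, k=3), (n19, k=3), (n7, k=3).
Iteration 4: edges from {n17,n19,n7} -> (n19, k=4), (n7, k=4).
Iteration 5: edges from {n19,n7} -> (n19, k=5).
Iteration 6: no outgoing edges from {n19}; recursion stops.
Total rows emitted: 13.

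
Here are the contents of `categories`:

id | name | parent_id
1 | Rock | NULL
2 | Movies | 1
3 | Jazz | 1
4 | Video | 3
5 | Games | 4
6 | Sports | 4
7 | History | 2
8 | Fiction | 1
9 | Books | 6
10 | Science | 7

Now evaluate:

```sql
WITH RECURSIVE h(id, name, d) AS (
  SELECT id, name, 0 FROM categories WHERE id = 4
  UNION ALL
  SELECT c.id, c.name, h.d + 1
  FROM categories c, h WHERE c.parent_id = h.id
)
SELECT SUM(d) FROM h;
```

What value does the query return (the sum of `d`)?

Base: id=4 (Video) at d 0.
Iteration 1: rows with parent_id in {4} -> Games (id 5, d 1), Sports (id 6, d 1).
Iteration 2: rows with parent_id in {5,6} -> Books (id 9, d 2).
Iteration 3: no rows with parent_id in {9}; recursion stops.
SUM(d) = 0 + 1 + 1 + 2 = 4.

4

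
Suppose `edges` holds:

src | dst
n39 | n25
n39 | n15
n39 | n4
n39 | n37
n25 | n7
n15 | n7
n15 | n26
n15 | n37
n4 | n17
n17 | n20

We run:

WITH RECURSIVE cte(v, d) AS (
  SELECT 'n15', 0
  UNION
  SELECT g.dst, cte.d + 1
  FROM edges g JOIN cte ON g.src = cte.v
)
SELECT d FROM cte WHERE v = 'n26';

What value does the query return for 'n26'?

1

Base: (n15, d=0).
Iteration 1: edges from {n15} -> (n26, d=1), (n37, d=1), (n7, d=1).
Iteration 2: no outgoing edges from {n26,n37,n7}; recursion stops.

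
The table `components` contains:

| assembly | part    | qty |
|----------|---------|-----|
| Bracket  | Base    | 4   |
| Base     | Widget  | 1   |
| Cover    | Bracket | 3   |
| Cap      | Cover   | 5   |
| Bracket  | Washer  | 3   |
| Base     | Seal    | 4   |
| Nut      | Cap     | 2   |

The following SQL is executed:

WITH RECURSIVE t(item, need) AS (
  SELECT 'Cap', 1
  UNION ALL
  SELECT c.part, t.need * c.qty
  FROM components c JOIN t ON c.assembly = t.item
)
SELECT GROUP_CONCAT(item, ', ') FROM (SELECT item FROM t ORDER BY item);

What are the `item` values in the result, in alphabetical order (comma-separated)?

Base, Bracket, Cap, Cover, Seal, Washer, Widget

Base: (Cap, need=1).
Iteration 1: components of {Cap} -> Cover = 1*5 = 5.
Iteration 2: components of {Cover} -> Bracket = 5*3 = 15.
Iteration 3: components of {Bracket} -> Base = 15*4 = 60, Washer = 15*3 = 45.
Iteration 4: components of {Base,Washer} -> Seal = 60*4 = 240, Widget = 60*1 = 60.
Iteration 5: no further components; recursion stops.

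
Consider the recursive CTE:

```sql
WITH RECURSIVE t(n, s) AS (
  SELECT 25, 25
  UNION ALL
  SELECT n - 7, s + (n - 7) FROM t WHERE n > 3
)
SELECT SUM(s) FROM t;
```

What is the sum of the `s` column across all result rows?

235

Base: n=25, s=25.
Iteration 1: 25 > 3 holds -> n = 25 - 7 = 18, s = 25 + 18 = 43.
Iteration 2: 18 > 3 holds -> n = 18 - 7 = 11, s = 43 + 11 = 54.
Iteration 3: 11 > 3 holds -> n = 11 - 7 = 4, s = 54 + 4 = 58.
Iteration 4: 4 > 3 holds -> n = 4 - 7 = -3, s = 58 + -3 = 55.
Iteration 5: -3 > 3 fails; recursion stops.
SUM(s) = 25 + 43 + 54 + 58 + 55 = 235.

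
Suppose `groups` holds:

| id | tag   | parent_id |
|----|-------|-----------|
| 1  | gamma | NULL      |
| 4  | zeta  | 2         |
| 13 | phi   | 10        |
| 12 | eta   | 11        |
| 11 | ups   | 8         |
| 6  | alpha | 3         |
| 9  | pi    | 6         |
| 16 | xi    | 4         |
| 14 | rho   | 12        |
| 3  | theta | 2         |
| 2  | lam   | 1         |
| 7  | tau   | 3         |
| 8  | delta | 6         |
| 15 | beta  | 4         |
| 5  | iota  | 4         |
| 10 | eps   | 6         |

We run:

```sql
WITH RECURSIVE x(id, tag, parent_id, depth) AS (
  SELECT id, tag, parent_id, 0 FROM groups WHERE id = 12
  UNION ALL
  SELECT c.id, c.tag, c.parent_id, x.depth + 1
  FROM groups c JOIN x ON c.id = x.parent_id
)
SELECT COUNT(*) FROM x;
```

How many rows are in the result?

Base: id=12 (eta), parent_id=11, depth 0.
Iteration 1: join on id=11 -> ups (id 11, parent_id=8, depth 1).
Iteration 2: join on id=8 -> delta (id 8, parent_id=6, depth 2).
Iteration 3: join on id=6 -> alpha (id 6, parent_id=3, depth 3).
Iteration 4: join on id=3 -> theta (id 3, parent_id=2, depth 4).
Iteration 5: join on id=2 -> lam (id 2, parent_id=1, depth 5).
Iteration 6: join on id=1 -> gamma (id 1, parent_id=NULL, depth 6).
Iteration 7: parent_id is NULL; no match; recursion stops.
Total rows emitted: 7.

7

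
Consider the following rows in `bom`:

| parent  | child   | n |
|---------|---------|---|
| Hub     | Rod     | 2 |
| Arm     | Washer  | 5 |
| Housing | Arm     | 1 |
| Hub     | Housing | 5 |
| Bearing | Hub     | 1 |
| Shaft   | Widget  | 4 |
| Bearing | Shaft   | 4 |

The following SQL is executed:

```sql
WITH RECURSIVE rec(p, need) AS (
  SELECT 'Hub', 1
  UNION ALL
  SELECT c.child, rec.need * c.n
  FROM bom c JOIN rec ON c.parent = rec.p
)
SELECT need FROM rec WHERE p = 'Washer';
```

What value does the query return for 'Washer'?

25

Base: (Hub, need=1).
Iteration 1: components of {Hub} -> Housing = 1*5 = 5, Rod = 1*2 = 2.
Iteration 2: components of {Housing,Rod} -> Arm = 5*1 = 5.
Iteration 3: components of {Arm} -> Washer = 5*5 = 25.
Iteration 4: no further components; recursion stops.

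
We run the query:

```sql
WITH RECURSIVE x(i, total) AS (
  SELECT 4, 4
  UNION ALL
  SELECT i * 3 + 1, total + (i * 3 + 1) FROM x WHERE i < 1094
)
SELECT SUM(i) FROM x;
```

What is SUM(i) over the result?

4915

Base: i=4, total=4.
Iteration 1: 4 < 1094 holds -> i = 4 * 3 + 1 = 13, total = 4 + 13 = 17.
Iteration 2: 13 < 1094 holds -> i = 13 * 3 + 1 = 40, total = 17 + 40 = 57.
Iteration 3: 40 < 1094 holds -> i = 40 * 3 + 1 = 121, total = 57 + 121 = 178.
Iteration 4: 121 < 1094 holds -> i = 121 * 3 + 1 = 364, total = 178 + 364 = 542.
Iteration 5: 364 < 1094 holds -> i = 364 * 3 + 1 = 1093, total = 542 + 1093 = 1635.
Iteration 6: 1093 < 1094 holds -> i = 1093 * 3 + 1 = 3280, total = 1635 + 3280 = 4915.
Iteration 7: 3280 < 1094 fails; recursion stops.
SUM(i) = 4 + 13 + 40 + 121 + 364 + 1093 + 3280 = 4915.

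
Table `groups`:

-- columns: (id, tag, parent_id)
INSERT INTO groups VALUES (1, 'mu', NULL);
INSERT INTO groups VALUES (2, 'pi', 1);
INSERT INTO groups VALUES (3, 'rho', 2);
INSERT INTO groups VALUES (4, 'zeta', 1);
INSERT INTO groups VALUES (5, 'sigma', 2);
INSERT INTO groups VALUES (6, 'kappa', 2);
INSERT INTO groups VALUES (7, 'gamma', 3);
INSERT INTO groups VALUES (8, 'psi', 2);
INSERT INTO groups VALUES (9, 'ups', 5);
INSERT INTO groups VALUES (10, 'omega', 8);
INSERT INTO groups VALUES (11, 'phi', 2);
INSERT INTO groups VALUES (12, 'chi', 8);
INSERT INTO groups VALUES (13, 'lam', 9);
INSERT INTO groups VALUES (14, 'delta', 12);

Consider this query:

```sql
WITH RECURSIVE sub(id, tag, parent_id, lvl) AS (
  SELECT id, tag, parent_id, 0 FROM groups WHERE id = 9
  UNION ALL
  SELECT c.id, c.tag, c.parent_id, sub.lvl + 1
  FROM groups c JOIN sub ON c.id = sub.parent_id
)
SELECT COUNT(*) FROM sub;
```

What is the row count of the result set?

Base: id=9 (ups), parent_id=5, lvl 0.
Iteration 1: join on id=5 -> sigma (id 5, parent_id=2, lvl 1).
Iteration 2: join on id=2 -> pi (id 2, parent_id=1, lvl 2).
Iteration 3: join on id=1 -> mu (id 1, parent_id=NULL, lvl 3).
Iteration 4: parent_id is NULL; no match; recursion stops.
Total rows emitted: 4.

4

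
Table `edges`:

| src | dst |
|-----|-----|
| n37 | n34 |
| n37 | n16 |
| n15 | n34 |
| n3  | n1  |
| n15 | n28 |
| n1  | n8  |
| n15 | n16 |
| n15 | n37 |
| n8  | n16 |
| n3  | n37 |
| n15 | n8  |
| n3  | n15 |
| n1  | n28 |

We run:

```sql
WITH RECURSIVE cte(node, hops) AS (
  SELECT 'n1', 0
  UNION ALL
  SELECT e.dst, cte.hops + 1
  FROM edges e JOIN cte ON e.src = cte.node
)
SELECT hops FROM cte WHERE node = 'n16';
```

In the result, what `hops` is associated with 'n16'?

Base: (n1, hops=0).
Iteration 1: edges from {n1} -> (n28, hops=1), (n8, hops=1).
Iteration 2: edges from {n28,n8} -> (n16, hops=2).
Iteration 3: no outgoing edges from {n16}; recursion stops.

2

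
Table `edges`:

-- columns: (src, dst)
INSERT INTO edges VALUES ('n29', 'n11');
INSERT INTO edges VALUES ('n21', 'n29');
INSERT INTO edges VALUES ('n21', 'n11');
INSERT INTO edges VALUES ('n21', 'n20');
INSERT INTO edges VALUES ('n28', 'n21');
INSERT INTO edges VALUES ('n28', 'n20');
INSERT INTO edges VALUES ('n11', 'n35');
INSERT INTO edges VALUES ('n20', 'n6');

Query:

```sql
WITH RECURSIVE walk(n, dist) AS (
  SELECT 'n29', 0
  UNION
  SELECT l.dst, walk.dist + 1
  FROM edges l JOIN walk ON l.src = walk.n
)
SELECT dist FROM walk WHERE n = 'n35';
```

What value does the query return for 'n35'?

2

Base: (n29, dist=0).
Iteration 1: edges from {n29} -> (n11, dist=1).
Iteration 2: edges from {n11} -> (n35, dist=2).
Iteration 3: no outgoing edges from {n35}; recursion stops.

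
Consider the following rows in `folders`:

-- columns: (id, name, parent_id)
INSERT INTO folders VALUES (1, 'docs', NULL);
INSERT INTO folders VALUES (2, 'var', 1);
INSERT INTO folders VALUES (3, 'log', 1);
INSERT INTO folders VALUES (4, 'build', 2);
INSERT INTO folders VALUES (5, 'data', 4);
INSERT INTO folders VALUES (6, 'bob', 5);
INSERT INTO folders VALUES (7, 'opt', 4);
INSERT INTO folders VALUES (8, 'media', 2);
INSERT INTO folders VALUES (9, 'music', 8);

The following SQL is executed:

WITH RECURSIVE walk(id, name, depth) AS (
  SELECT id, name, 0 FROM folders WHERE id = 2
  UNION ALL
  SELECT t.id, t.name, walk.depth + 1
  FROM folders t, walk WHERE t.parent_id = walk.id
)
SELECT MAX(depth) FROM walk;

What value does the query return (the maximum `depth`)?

3

Base: id=2 (var) at depth 0.
Iteration 1: rows with parent_id in {2} -> build (id 4, depth 1), media (id 8, depth 1).
Iteration 2: rows with parent_id in {4,8} -> data (id 5, depth 2), opt (id 7, depth 2), music (id 9, depth 2).
Iteration 3: rows with parent_id in {5,7,9} -> bob (id 6, depth 3).
Iteration 4: no rows with parent_id in {6}; recursion stops.
depth values: 0, 1, 1, 2, 2, 2, 3; the maximum is 3.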